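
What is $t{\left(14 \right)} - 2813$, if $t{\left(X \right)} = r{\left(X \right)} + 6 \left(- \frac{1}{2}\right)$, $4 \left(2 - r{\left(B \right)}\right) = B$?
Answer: $- \frac{5635}{2} \approx -2817.5$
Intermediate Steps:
$r{\left(B \right)} = 2 - \frac{B}{4}$
$t{\left(X \right)} = -1 - \frac{X}{4}$ ($t{\left(X \right)} = \left(2 - \frac{X}{4}\right) + 6 \left(- \frac{1}{2}\right) = \left(2 - \frac{X}{4}\right) - 3 = -1 - \frac{X}{4}$)
$t{\left(14 \right)} - 2813 = \left(-1 - \frac{7}{2}\right) - 2813 = - \frac{9}{2} - 2813 = - \frac{5635}{2}$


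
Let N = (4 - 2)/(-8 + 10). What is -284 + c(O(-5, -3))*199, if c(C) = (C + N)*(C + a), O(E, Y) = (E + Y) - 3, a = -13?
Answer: 47476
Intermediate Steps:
N = 1 (N = 2/2 = 2*(½) = 1)
O(E, Y) = -3 + E + Y
c(C) = (1 + C)*(-13 + C) (c(C) = (C + 1)*(C - 13) = (1 + C)*(-13 + C))
-284 + c(O(-5, -3))*199 = -284 + (-13 + (-3 - 5 - 3)² - 12*(-3 - 5 - 3))*199 = -284 + (-13 + (-11)² - 12*(-11))*199 = -284 + (-13 + 121 + 132)*199 = -284 + 240*199 = -284 + 47760 = 47476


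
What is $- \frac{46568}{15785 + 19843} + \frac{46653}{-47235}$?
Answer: $- \frac{321816047}{140240715} \approx -2.2947$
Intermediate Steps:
$- \frac{46568}{15785 + 19843} + \frac{46653}{-47235} = - \frac{46568}{35628} + 46653 \left(- \frac{1}{47235}\right) = \left(-46568\right) \frac{1}{35628} - \frac{15551}{15745} = - \frac{11642}{8907} - \frac{15551}{15745} = - \frac{321816047}{140240715}$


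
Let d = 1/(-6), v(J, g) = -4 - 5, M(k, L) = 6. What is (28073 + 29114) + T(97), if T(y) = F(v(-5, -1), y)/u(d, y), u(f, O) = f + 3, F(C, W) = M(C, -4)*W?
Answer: 975671/17 ≈ 57392.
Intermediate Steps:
v(J, g) = -9
d = -⅙ ≈ -0.16667
F(C, W) = 6*W
u(f, O) = 3 + f
T(y) = 36*y/17 (T(y) = (6*y)/(3 - ⅙) = (6*y)/(17/6) = (6*y)*(6/17) = 36*y/17)
(28073 + 29114) + T(97) = (28073 + 29114) + (36/17)*97 = 57187 + 3492/17 = 975671/17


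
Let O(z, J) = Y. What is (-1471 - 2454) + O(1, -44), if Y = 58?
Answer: -3867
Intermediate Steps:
O(z, J) = 58
(-1471 - 2454) + O(1, -44) = (-1471 - 2454) + 58 = -3925 + 58 = -3867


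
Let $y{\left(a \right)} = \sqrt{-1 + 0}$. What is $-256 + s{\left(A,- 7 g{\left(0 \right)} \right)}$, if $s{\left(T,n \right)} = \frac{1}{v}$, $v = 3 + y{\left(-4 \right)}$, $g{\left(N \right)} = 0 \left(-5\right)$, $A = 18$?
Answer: $- \frac{2557}{10} - \frac{i}{10} \approx -255.7 - 0.1 i$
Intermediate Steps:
$y{\left(a \right)} = i$ ($y{\left(a \right)} = \sqrt{-1} = i$)
$g{\left(N \right)} = 0$
$v = 3 + i \approx 3.0 + 1.0 i$
$s{\left(T,n \right)} = \frac{3 - i}{10}$ ($s{\left(T,n \right)} = \frac{1}{3 + i} = \frac{3 - i}{10}$)
$-256 + s{\left(A,- 7 g{\left(0 \right)} \right)} = -256 + \left(\frac{3}{10} - \frac{i}{10}\right) = - \frac{2557}{10} - \frac{i}{10}$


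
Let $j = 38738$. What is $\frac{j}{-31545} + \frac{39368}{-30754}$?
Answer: $- \frac{1216606006}{485067465} \approx -2.5081$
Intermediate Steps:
$\frac{j}{-31545} + \frac{39368}{-30754} = \frac{38738}{-31545} + \frac{39368}{-30754} = 38738 \left(- \frac{1}{31545}\right) + 39368 \left(- \frac{1}{30754}\right) = - \frac{38738}{31545} - \frac{19684}{15377} = - \frac{1216606006}{485067465}$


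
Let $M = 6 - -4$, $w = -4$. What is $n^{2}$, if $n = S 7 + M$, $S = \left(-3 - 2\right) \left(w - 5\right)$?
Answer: $105625$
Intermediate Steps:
$S = 45$ ($S = \left(-3 - 2\right) \left(-4 - 5\right) = \left(-5\right) \left(-9\right) = 45$)
$M = 10$ ($M = 6 + 4 = 10$)
$n = 325$ ($n = 45 \cdot 7 + 10 = 315 + 10 = 325$)
$n^{2} = 325^{2} = 105625$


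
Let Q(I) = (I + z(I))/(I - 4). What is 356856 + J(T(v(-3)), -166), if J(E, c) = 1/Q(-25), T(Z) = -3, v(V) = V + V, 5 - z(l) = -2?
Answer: 6423437/18 ≈ 3.5686e+5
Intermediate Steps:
z(l) = 7 (z(l) = 5 - 1*(-2) = 5 + 2 = 7)
v(V) = 2*V
Q(I) = (7 + I)/(-4 + I) (Q(I) = (I + 7)/(I - 4) = (7 + I)/(-4 + I))
J(E, c) = 29/18 (J(E, c) = 1/((7 - 25)/(-4 - 25)) = 1/(-18/(-29)) = 1/(-1/29*(-18)) = 1/(18/29) = 29/18)
356856 + J(T(v(-3)), -166) = 356856 + 29/18 = 6423437/18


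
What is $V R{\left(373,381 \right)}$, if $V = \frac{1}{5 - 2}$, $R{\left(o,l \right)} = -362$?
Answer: $- \frac{362}{3} \approx -120.67$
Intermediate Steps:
$V = \frac{1}{3} \approx 0.33333$
$V R{\left(373,381 \right)} = \frac{1}{3} \left(-362\right) = - \frac{362}{3}$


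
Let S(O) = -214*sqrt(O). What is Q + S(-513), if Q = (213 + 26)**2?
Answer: 57121 - 642*I*sqrt(57) ≈ 57121.0 - 4847.0*I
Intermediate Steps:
Q = 57121 (Q = 239**2 = 57121)
Q + S(-513) = 57121 - 642*I*sqrt(57)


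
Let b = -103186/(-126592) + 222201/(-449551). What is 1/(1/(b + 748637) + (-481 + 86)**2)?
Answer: 21302310335979399/3323692970199640509071 ≈ 6.4092e-6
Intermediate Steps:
b = 9129250247/28454780096 (b = -103186*(-1/126592) + 222201*(-1/449551) = 51593/63296 - 222201/449551 = 9129250247/28454780096 ≈ 0.32083)
1/(1/(b + 748637) + (-481 + 86)**2) = 1/(1/(9129250247/28454780096 + 748637) + (-481 + 86)**2) = 1/(1/(21302310335979399/28454780096) + (-395)**2) = 1/(28454780096/21302310335979399 + 156025) = 1/(3323692970199640509071/21302310335979399) = 21302310335979399/3323692970199640509071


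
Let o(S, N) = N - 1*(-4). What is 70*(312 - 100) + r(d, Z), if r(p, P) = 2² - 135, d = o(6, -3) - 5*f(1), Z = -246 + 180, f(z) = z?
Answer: 14709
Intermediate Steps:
o(S, N) = 4 + N (o(S, N) = N + 4 = 4 + N)
Z = -66
d = -4 (d = (4 - 3) - 5*1 = 1 - 5 = -4)
r(p, P) = -131 (r(p, P) = 4 - 135 = -131)
70*(312 - 100) + r(d, Z) = 70*(312 - 100) - 131 = 70*212 - 131 = 14840 - 131 = 14709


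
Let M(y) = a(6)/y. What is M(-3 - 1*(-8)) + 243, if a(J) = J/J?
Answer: 1216/5 ≈ 243.20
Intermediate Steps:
a(J) = 1
M(y) = 1/y
M(-3 - 1*(-8)) + 243 = 1/(-3 - 1*(-8)) + 243 = 1/(-3 + 8) + 243 = 1/5 + 243 = ⅕ + 243 = 1216/5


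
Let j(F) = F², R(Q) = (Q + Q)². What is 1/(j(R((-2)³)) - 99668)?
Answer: -1/34132 ≈ -2.9298e-5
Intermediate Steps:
R(Q) = 4*Q² (R(Q) = (2*Q)² = 4*Q²)
1/(j(R((-2)³)) - 99668) = 1/((4*((-2)³)²)² - 99668) = 1/((4*(-8)²)² - 99668) = 1/((4*64)² - 99668) = 1/(256² - 99668) = 1/(65536 - 99668) = 1/(-34132) = -1/34132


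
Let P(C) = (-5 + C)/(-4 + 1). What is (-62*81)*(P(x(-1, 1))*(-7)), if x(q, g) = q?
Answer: 70308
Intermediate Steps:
P(C) = 5/3 - C/3 (P(C) = (-5 + C)/(-3) = (-5 + C)*(-⅓) = 5/3 - C/3)
(-62*81)*(P(x(-1, 1))*(-7)) = (-62*81)*((5/3 - ⅓*(-1))*(-7)) = -5022*(5/3 + ⅓)*(-7) = -10044*(-7) = -5022*(-14) = 70308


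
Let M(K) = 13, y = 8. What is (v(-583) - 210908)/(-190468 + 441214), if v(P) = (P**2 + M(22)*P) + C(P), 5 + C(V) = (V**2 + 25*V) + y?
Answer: 446719/250746 ≈ 1.7816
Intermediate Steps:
C(V) = 3 + V**2 + 25*V (C(V) = -5 + ((V**2 + 25*V) + 8) = -5 + (8 + V**2 + 25*V) = 3 + V**2 + 25*V)
v(P) = 3 + 2*P**2 + 38*P (v(P) = (P**2 + 13*P) + (3 + P**2 + 25*P) = 3 + 2*P**2 + 38*P)
(v(-583) - 210908)/(-190468 + 441214) = ((3 + 2*(-583)**2 + 38*(-583)) - 210908)/(-190468 + 441214) = ((3 + 2*339889 - 22154) - 210908)/250746 = ((3 + 679778 - 22154) - 210908)*(1/250746) = (657627 - 210908)*(1/250746) = 446719*(1/250746) = 446719/250746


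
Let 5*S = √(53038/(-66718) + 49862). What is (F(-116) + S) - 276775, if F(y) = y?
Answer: -276891 + √55486689845101/166795 ≈ -2.7685e+5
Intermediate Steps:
S = √55486689845101/166795 (S = √(53038/(-66718) + 49862)/5 = √(53038*(-1/66718) + 49862)/5 = √(-26519/33359 + 49862)/5 = √(1663319939/33359)/5 = (√55486689845101/33359)/5 = √55486689845101/166795 ≈ 44.659)
(F(-116) + S) - 276775 = (-116 + √55486689845101/166795) - 276775 = -276891 + √55486689845101/166795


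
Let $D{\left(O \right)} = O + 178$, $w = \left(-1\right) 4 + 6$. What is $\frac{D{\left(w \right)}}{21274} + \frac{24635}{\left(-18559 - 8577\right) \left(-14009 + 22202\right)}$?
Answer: $\frac{19747229825}{2364873662976} \approx 0.0083502$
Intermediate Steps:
$w = 2$ ($w = -4 + 6 = 2$)
$D{\left(O \right)} = 178 + O$
$\frac{D{\left(w \right)}}{21274} + \frac{24635}{\left(-18559 - 8577\right) \left(-14009 + 22202\right)} = \frac{178 + 2}{21274} + \frac{24635}{\left(-18559 - 8577\right) \left(-14009 + 22202\right)} = 180 \cdot \frac{1}{21274} + \frac{24635}{\left(-27136\right) 8193} = \frac{90}{10637} + \frac{24635}{-222325248} = \frac{90}{10637} + 24635 \left(- \frac{1}{222325248}\right) = \frac{90}{10637} - \frac{24635}{222325248} = \frac{19747229825}{2364873662976}$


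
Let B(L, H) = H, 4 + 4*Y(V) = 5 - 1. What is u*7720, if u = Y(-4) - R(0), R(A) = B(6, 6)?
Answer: -46320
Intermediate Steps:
Y(V) = 0 (Y(V) = -1 + (5 - 1)/4 = -1 + (¼)*4 = -1 + 1 = 0)
R(A) = 6
u = -6 (u = 0 - 1*6 = 0 - 6 = -6)
u*7720 = -6*7720 = -46320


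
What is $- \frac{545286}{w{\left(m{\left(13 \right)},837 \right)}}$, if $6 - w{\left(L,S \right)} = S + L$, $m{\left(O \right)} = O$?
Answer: $\frac{272643}{422} \approx 646.07$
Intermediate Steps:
$w{\left(L,S \right)} = 6 - L - S$ ($w{\left(L,S \right)} = 6 - \left(S + L\right) = 6 - \left(L + S\right) = 6 - L - S$)
$- \frac{545286}{w{\left(m{\left(13 \right)},837 \right)}} = - \frac{545286}{6 - 13 - 837} = - \frac{545286}{-844} = \left(-545286\right) \left(- \frac{1}{844}\right) = \frac{272643}{422}$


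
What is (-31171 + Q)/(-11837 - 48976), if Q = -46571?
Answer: 8638/6757 ≈ 1.2784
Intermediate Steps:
(-31171 + Q)/(-11837 - 48976) = (-31171 - 46571)/(-11837 - 48976) = -77742/(-60813) = -77742*(-1/60813) = 8638/6757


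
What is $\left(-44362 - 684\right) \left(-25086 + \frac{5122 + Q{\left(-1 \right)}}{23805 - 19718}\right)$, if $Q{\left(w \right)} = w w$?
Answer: $\frac{4618177137514}{4087} \approx 1.13 \cdot 10^{9}$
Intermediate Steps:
$Q{\left(w \right)} = w^{2}$
$\left(-44362 - 684\right) \left(-25086 + \frac{5122 + Q{\left(-1 \right)}}{23805 - 19718}\right) = \left(-44362 - 684\right) \left(-25086 + \frac{5122 + \left(-1\right)^{2}}{23805 - 19718}\right) = - 45046 \left(-25086 + \frac{5122 + 1}{4087}\right) = - 45046 \left(-25086 + 5123 \cdot \frac{1}{4087}\right) = - 45046 \left(-25086 + \frac{5123}{4087}\right) = \left(-45046\right) \left(- \frac{102521359}{4087}\right) = \frac{4618177137514}{4087}$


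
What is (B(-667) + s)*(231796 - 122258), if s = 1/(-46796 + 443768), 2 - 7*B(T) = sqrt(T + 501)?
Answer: 43483902319/1389402 - 109538*I*sqrt(166)/7 ≈ 31297.0 - 2.0161e+5*I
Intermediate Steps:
B(T) = 2/7 - sqrt(501 + T)/7 (B(T) = 2/7 - sqrt(T + 501)/7 = 2/7 - sqrt(501 + T)/7)
s = 1/396972 ≈ 2.5191e-6
(B(-667) + s)*(231796 - 122258) = ((2/7 - sqrt(501 - 667)/7) + 1/396972)*(231796 - 122258) = ((2/7 - I*sqrt(166)/7) + 1/396972)*109538 = (793951/2778804 - I*sqrt(166)/7)*109538 = 43483902319/1389402 - 109538*I*sqrt(166)/7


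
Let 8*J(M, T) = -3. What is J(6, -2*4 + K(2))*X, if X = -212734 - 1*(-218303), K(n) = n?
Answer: -16707/8 ≈ -2088.4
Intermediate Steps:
J(M, T) = -3/8 (J(M, T) = (⅛)*(-3) = -3/8)
X = 5569 (X = -212734 + 218303 = 5569)
J(6, -2*4 + K(2))*X = -3/8*5569 = -16707/8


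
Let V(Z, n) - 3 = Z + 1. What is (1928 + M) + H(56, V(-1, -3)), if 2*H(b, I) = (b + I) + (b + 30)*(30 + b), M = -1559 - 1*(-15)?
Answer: 8223/2 ≈ 4111.5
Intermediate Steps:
V(Z, n) = 4 + Z (V(Z, n) = 3 + (Z + 1) = 3 + (1 + Z) = 4 + Z)
M = -1544 (M = -1559 + 15 = -1544)
H(b, I) = I/2 + b/2 + (30 + b)²/2 (H(b, I) = ((b + I) + (b + 30)*(30 + b))/2 = ((I + b) + (30 + b)*(30 + b))/2 = ((I + b) + (30 + b)²)/2 = (I + b + (30 + b)²)/2 = I/2 + b/2 + (30 + b)²/2)
(1928 + M) + H(56, V(-1, -3)) = (1928 - 1544) + ((4 - 1)/2 + (½)*56 + (30 + 56)²/2) = 384 + ((½)*3 + 28 + (½)*86²) = 384 + (3/2 + 28 + (½)*7396) = 384 + (3/2 + 28 + 3698) = 384 + 7455/2 = 8223/2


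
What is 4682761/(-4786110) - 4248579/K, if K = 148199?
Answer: -21028146935129/709296715890 ≈ -29.646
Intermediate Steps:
4682761/(-4786110) - 4248579/K = 4682761/(-4786110) - 4248579/148199 = 4682761*(-1/4786110) - 4248579*1/148199 = -4682761/4786110 - 4248579/148199 = -21028146935129/709296715890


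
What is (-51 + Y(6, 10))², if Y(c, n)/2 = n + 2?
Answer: 729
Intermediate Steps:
Y(c, n) = 4 + 2*n (Y(c, n) = 2*(n + 2) = 2*(2 + n) = 4 + 2*n)
(-51 + Y(6, 10))² = (-51 + (4 + 2*10))² = (-51 + (4 + 20))² = (-51 + 24)² = (-27)² = 729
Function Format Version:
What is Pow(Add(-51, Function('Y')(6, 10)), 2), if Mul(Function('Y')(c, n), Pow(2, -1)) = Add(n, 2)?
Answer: 729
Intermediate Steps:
Function('Y')(c, n) = Add(4, Mul(2, n)) (Function('Y')(c, n) = Mul(2, Add(n, 2)) = Mul(2, Add(2, n)) = Add(4, Mul(2, n)))
Pow(Add(-51, Function('Y')(6, 10)), 2) = Pow(Add(-51, Add(4, Mul(2, 10))), 2) = Pow(Add(-51, Add(4, 20)), 2) = Pow(Add(-51, 24), 2) = Pow(-27, 2) = 729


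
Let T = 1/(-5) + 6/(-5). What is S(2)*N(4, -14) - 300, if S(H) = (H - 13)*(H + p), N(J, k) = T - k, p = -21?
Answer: 11667/5 ≈ 2333.4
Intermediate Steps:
T = -7/5 (T = 1*(-1/5) + 6*(-1/5) = -1/5 - 6/5 = -7/5 ≈ -1.4000)
N(J, k) = -7/5 - k
S(H) = (-21 + H)*(-13 + H) (S(H) = (H - 13)*(H - 21) = (-13 + H)*(-21 + H) = (-21 + H)*(-13 + H))
S(2)*N(4, -14) - 300 = (273 + 2**2 - 34*2)*(-7/5 - 1*(-14)) - 300 = (273 + 4 - 68)*(-7/5 + 14) - 300 = 209*(63/5) - 300 = 13167/5 - 300 = 11667/5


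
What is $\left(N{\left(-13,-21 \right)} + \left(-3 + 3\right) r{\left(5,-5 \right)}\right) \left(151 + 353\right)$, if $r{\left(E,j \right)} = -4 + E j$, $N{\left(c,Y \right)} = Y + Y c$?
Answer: $127008$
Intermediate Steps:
$\left(N{\left(-13,-21 \right)} + \left(-3 + 3\right) r{\left(5,-5 \right)}\right) \left(151 + 353\right) = \left(- 21 \left(1 - 13\right) + \left(-3 + 3\right) \left(-4 + 5 \left(-5\right)\right)\right) \left(151 + 353\right) = \left(\left(-21\right) \left(-12\right) + 0 \left(-4 - 25\right)\right) 504 = \left(252 + 0 \left(-29\right)\right) 504 = \left(252 + 0\right) 504 = 252 \cdot 504 = 127008$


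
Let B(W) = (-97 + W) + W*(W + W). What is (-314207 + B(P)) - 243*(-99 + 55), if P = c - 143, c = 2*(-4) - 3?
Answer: -256334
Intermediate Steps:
c = -11 (c = -8 - 3 = -11)
P = -154 (P = -11 - 143 = -154)
B(W) = -97 + W + 2*W**2 (B(W) = (-97 + W) + W*(2*W) = (-97 + W) + 2*W**2 = -97 + W + 2*W**2)
(-314207 + B(P)) - 243*(-99 + 55) = (-314207 + (-97 - 154 + 2*(-154)**2)) - 243*(-99 + 55) = (-314207 + (-97 - 154 + 2*23716)) - 243*(-44) = (-314207 + (-97 - 154 + 47432)) + 10692 = (-314207 + 47181) + 10692 = -267026 + 10692 = -256334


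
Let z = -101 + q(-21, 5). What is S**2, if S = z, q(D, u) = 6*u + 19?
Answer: 2704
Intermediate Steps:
q(D, u) = 19 + 6*u
z = -52 (z = -101 + (19 + 6*5) = -101 + (19 + 30) = -101 + 49 = -52)
S = -52
S**2 = (-52)**2 = 2704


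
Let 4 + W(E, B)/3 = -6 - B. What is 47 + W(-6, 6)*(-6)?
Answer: 335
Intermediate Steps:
W(E, B) = -30 - 3*B (W(E, B) = -12 + 3*(-6 - B) = -12 + (-18 - 3*B) = -30 - 3*B)
47 + W(-6, 6)*(-6) = 47 + (-30 - 3*6)*(-6) = 47 + (-30 - 18)*(-6) = 47 - 48*(-6) = 47 + 288 = 335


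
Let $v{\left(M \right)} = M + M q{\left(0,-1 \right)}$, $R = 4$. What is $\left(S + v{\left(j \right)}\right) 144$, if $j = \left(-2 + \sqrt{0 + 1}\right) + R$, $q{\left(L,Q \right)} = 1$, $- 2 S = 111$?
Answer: $-7128$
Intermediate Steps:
$S = - \frac{111}{2}$ ($S = \left(- \frac{1}{2}\right) 111 = - \frac{111}{2} \approx -55.5$)
$j = 3$ ($j = \left(-2 + \sqrt{0 + 1}\right) + 4 = \left(-2 + \sqrt{1}\right) + 4 = \left(-2 + 1\right) + 4 = -1 + 4 = 3$)
$v{\left(M \right)} = 2 M$ ($v{\left(M \right)} = M + M 1 = M + M = 2 M$)
$\left(S + v{\left(j \right)}\right) 144 = \left(- \frac{111}{2} + 2 \cdot 3\right) 144 = \left(- \frac{111}{2} + 6\right) 144 = \left(- \frac{99}{2}\right) 144 = -7128$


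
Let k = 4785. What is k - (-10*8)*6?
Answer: 5265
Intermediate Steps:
k - (-10*8)*6 = 4785 - (-10*8)*6 = 4785 - (-80)*6 = 4785 - 1*(-480) = 4785 + 480 = 5265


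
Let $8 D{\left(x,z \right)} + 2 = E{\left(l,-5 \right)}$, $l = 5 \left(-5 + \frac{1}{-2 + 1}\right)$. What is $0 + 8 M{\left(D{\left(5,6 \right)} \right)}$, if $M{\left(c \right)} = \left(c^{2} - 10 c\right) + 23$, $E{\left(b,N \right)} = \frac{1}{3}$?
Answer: $\frac{14473}{72} \approx 201.01$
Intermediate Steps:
$l = -30$ ($l = 5 \left(-5 + \frac{1}{-1}\right) = 5 \left(-5 - 1\right) = 5 \left(-6\right) = -30$)
$E{\left(b,N \right)} = \frac{1}{3}$
$D{\left(x,z \right)} = - \frac{5}{24}$ ($D{\left(x,z \right)} = - \frac{1}{4} + \frac{1}{8} \cdot \frac{1}{3} = - \frac{1}{4} + \frac{1}{24} = - \frac{5}{24}$)
$M{\left(c \right)} = 23 + c^{2} - 10 c$
$0 + 8 M{\left(D{\left(5,6 \right)} \right)} = 0 + 8 \left(23 + \left(- \frac{5}{24}\right)^{2} - - \frac{25}{12}\right) = 0 + 8 \left(23 + \frac{25}{576} + \frac{25}{12}\right) = 0 + 8 \cdot \frac{14473}{576} = 0 + \frac{14473}{72} = \frac{14473}{72}$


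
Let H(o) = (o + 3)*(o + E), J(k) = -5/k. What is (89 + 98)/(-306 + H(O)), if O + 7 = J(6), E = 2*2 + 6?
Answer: -6732/11393 ≈ -0.59089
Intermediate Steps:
E = 10 (E = 4 + 6 = 10)
O = -47/6 (O = -7 - 5/6 = -7 - 5*⅙ = -7 - ⅚ = -47/6 ≈ -7.8333)
H(o) = (3 + o)*(10 + o) (H(o) = (o + 3)*(o + 10) = (3 + o)*(10 + o))
(89 + 98)/(-306 + H(O)) = (89 + 98)/(-306 + (30 + (-47/6)² + 13*(-47/6))) = 187/(-306 + (30 + 2209/36 - 611/6)) = 187/(-306 - 377/36) = 187/(-11393/36) = 187*(-36/11393) = -6732/11393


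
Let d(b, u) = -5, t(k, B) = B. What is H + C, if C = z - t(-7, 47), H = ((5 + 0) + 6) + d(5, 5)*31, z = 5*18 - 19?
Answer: -120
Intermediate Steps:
z = 71 (z = 90 - 19 = 71)
H = -144 (H = ((5 + 0) + 6) - 5*31 = (5 + 6) - 155 = 11 - 155 = -144)
C = 24 (C = 71 - 1*47 = 71 - 47 = 24)
H + C = -144 + 24 = -120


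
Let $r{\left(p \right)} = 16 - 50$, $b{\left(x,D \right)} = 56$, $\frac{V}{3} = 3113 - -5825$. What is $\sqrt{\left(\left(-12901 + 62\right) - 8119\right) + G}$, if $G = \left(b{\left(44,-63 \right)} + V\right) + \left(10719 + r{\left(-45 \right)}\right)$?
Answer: $\sqrt{16597} \approx 128.83$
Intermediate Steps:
$V = 26814$ ($V = 3 \left(3113 - -5825\right) = 3 \left(3113 + 5825\right) = 3 \cdot 8938 = 26814$)
$r{\left(p \right)} = -34$ ($r{\left(p \right)} = 16 - 50 = -34$)
$G = 37555$ ($G = \left(56 + 26814\right) + \left(10719 - 34\right) = 26870 + 10685 = 37555$)
$\sqrt{\left(\left(-12901 + 62\right) - 8119\right) + G} = \sqrt{\left(\left(-12901 + 62\right) - 8119\right) + 37555} = \sqrt{\left(-12839 - 8119\right) + 37555} = \sqrt{-20958 + 37555} = \sqrt{16597}$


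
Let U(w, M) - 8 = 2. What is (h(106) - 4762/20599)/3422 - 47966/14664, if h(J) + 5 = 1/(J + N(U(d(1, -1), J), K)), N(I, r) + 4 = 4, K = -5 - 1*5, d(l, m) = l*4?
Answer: -22410321187315/6848011442922 ≈ -3.2725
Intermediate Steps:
d(l, m) = 4*l
U(w, M) = 10 (U(w, M) = 8 + 2 = 10)
K = -10 (K = -5 - 5 = -10)
N(I, r) = 0 (N(I, r) = -4 + 4 = 0)
h(J) = -5 + 1/J (h(J) = -5 + 1/(J + 0) = -5 + 1/J)
(h(106) - 4762/20599)/3422 - 47966/14664 = ((-5 + 1/106) - 4762/20599)/3422 - 47966/14664 = ((-5 + 1/106) - 4762*1/20599)*(1/3422) - 47966*1/14664 = (-529/106 - 4762/20599)*(1/3422) - 23983/7332 = -11401643/2183494*1/3422 - 23983/7332 = -11401643/7471916468 - 23983/7332 = -22410321187315/6848011442922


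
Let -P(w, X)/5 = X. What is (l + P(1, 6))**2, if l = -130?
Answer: 25600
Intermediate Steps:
P(w, X) = -5*X
(l + P(1, 6))**2 = (-130 - 5*6)**2 = (-130 - 30)**2 = (-160)**2 = 25600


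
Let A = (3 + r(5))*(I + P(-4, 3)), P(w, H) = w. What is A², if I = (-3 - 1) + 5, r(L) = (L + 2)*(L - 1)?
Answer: 8649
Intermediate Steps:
r(L) = (-1 + L)*(2 + L) (r(L) = (2 + L)*(-1 + L) = (-1 + L)*(2 + L))
I = 1 (I = -4 + 5 = 1)
A = -93 (A = (3 + (-2 + 5 + 5²))*(1 - 4) = (3 + (-2 + 5 + 25))*(-3) = (3 + 28)*(-3) = 31*(-3) = -93)
A² = (-93)² = 8649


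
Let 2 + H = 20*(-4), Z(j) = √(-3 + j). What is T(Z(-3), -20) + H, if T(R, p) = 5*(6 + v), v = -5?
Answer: -77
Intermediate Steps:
H = -82 (H = -2 + 20*(-4) = -2 - 80 = -82)
T(R, p) = 5 (T(R, p) = 5*(6 - 5) = 5*1 = 5)
T(Z(-3), -20) + H = 5 - 82 = -77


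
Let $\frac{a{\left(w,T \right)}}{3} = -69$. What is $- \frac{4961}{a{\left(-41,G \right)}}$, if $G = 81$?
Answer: $\frac{4961}{207} \approx 23.966$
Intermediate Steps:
$a{\left(w,T \right)} = -207$ ($a{\left(w,T \right)} = 3 \left(-69\right) = -207$)
$- \frac{4961}{a{\left(-41,G \right)}} = - \frac{4961}{-207} = \left(-4961\right) \left(- \frac{1}{207}\right) = \frac{4961}{207}$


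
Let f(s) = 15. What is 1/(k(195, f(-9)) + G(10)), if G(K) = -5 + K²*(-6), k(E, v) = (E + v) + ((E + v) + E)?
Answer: ⅒ ≈ 0.10000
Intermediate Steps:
k(E, v) = 2*v + 3*E (k(E, v) = (E + v) + (v + 2*E) = 2*v + 3*E)
G(K) = -5 - 6*K²
1/(k(195, f(-9)) + G(10)) = 1/((2*15 + 3*195) + (-5 - 6*10²)) = 1/((30 + 585) + (-5 - 6*100)) = 1/(615 + (-5 - 600)) = 1/(615 - 605) = 1/10 = ⅒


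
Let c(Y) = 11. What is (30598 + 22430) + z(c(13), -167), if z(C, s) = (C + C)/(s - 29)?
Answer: 5196733/98 ≈ 53028.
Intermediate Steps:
z(C, s) = 2*C/(-29 + s) (z(C, s) = (2*C)/(-29 + s) = 2*C/(-29 + s))
(30598 + 22430) + z(c(13), -167) = (30598 + 22430) + 2*11/(-29 - 167) = 53028 + 2*11/(-196) = 53028 + 2*11*(-1/196) = 53028 - 11/98 = 5196733/98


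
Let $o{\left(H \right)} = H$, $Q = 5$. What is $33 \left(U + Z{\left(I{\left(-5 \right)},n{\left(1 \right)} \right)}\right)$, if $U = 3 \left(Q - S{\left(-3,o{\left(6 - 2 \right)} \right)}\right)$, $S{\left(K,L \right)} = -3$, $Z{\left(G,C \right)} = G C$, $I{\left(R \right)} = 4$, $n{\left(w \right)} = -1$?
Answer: $660$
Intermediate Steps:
$Z{\left(G,C \right)} = C G$
$U = 24$ ($U = 3 \left(5 - -3\right) = 3 \left(5 + 3\right) = 3 \cdot 8 = 24$)
$33 \left(U + Z{\left(I{\left(-5 \right)},n{\left(1 \right)} \right)}\right) = 33 \left(24 - 4\right) = 33 \cdot 20 = 660$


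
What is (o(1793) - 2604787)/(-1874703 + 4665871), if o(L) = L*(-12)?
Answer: -2626303/2791168 ≈ -0.94093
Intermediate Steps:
o(L) = -12*L
(o(1793) - 2604787)/(-1874703 + 4665871) = (-12*1793 - 2604787)/(-1874703 + 4665871) = (-21516 - 2604787)/2791168 = -2626303*1/2791168 = -2626303/2791168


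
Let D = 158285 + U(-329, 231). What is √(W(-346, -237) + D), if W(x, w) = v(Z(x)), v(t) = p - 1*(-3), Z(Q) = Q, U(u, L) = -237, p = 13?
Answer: 4*√9879 ≈ 397.57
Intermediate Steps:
v(t) = 16 (v(t) = 13 - 1*(-3) = 13 + 3 = 16)
W(x, w) = 16
D = 158048 (D = 158285 - 237 = 158048)
√(W(-346, -237) + D) = √(16 + 158048) = √158064 = 4*√9879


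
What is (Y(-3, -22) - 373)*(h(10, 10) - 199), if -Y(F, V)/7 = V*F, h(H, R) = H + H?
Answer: 149465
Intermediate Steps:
h(H, R) = 2*H
Y(F, V) = -7*F*V (Y(F, V) = -7*V*F = -7*F*V)
(Y(-3, -22) - 373)*(h(10, 10) - 199) = (-7*(-3)*(-22) - 373)*(2*10 - 199) = (-462 - 373)*(20 - 199) = -835*(-179) = 149465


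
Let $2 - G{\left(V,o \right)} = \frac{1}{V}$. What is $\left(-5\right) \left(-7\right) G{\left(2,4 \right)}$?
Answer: $\frac{105}{2} \approx 52.5$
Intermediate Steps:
$G{\left(V,o \right)} = 2 - \frac{1}{V}$
$\left(-5\right) \left(-7\right) G{\left(2,4 \right)} = \left(-5\right) \left(-7\right) \left(2 - \frac{1}{2}\right) = 35 \left(2 - \frac{1}{2}\right) = 35 \cdot \frac{3}{2} = \frac{105}{2}$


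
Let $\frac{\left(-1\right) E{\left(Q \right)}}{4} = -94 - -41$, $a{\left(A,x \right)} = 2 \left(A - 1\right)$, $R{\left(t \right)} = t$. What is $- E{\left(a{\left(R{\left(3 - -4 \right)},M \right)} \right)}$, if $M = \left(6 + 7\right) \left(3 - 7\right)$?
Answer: $-212$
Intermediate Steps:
$M = -52$ ($M = 13 \left(-4\right) = -52$)
$a{\left(A,x \right)} = -2 + 2 A$ ($a{\left(A,x \right)} = 2 \left(-1 + A\right) = -2 + 2 A$)
$E{\left(Q \right)} = 212$ ($E{\left(Q \right)} = - 4 \left(-94 - -41\right) = - 4 \left(-94 + 41\right) = \left(-4\right) \left(-53\right) = 212$)
$- E{\left(a{\left(R{\left(3 - -4 \right)},M \right)} \right)} = \left(-1\right) 212 = -212$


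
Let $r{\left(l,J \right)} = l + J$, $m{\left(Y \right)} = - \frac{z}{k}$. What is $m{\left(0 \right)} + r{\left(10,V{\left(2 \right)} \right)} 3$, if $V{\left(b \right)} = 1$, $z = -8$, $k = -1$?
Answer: $25$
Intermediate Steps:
$m{\left(Y \right)} = -8$ ($m{\left(Y \right)} = - \frac{-8}{-1} = - \left(-8\right) \left(-1\right) = \left(-1\right) 8 = -8$)
$r{\left(l,J \right)} = J + l$
$m{\left(0 \right)} + r{\left(10,V{\left(2 \right)} \right)} 3 = -8 + \left(1 + 10\right) 3 = -8 + 11 \cdot 3 = -8 + 33 = 25$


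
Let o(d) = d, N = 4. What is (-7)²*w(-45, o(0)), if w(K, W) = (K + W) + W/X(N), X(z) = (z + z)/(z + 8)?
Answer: -2205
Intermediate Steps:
X(z) = 2*z/(8 + z) (X(z) = (2*z)/(8 + z) = 2*z/(8 + z))
w(K, W) = K + 5*W/2 (w(K, W) = (K + W) + W/((2*4/(8 + 4))) = (K + W) + W/((2*4/12)) = (K + W) + W/((2*4*(1/12))) = (K + W) + W/(⅔) = (K + W) + W*(3/2) = (K + W) + 3*W/2 = K + 5*W/2)
(-7)²*w(-45, o(0)) = (-7)²*(-45 + (5/2)*0) = 49*(-45 + 0) = 49*(-45) = -2205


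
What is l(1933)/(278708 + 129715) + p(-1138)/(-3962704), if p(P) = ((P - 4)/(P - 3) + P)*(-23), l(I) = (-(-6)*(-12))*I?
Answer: -53455275082819/153888519921556 ≈ -0.34736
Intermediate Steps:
l(I) = -72*I (l(I) = (-6*12)*I = -72*I)
p(P) = -23*P - 23*(-4 + P)/(-3 + P) (p(P) = ((-4 + P)/(-3 + P) + P)*(-23) = (P + (-4 + P)/(-3 + P))*(-23) = -23*P - 23*(-4 + P)/(-3 + P))
l(1933)/(278708 + 129715) + p(-1138)/(-3962704) = (-72*1933)/(278708 + 129715) + (23*(4 - 1*(-1138)**2 + 2*(-1138))/(-3 - 1138))/(-3962704) = -139176/408423 + (23*(4 - 1*1295044 - 2276)/(-1141))*(-1/3962704) = -139176*1/408423 + (23*(-1/1141)*(4 - 1295044 - 2276))*(-1/3962704) = -46392/136141 + (23*(-1/1141)*(-1297316))*(-1/3962704) = -46392/136141 + (29838268/1141)*(-1/3962704) = -46392/136141 - 7459567/1130361316 = -53455275082819/153888519921556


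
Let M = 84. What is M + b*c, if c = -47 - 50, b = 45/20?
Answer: -537/4 ≈ -134.25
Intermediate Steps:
b = 9/4 (b = 45*(1/20) = 9/4 ≈ 2.2500)
c = -97
M + b*c = 84 + (9/4)*(-97) = 84 - 873/4 = -537/4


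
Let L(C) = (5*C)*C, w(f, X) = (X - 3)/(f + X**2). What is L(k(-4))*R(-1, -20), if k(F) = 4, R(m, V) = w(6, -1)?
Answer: -320/7 ≈ -45.714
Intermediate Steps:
w(f, X) = (-3 + X)/(f + X**2)
R(m, V) = -4/7 (R(m, V) = (-3 - 1)/(6 + (-1)**2) = -4/(6 + 1) = -4/7)
L(C) = 5*C**2
L(k(-4))*R(-1, -20) = (5*4**2)*(-4/7) = (5*16)*(-4/7) = 80*(-4/7) = -320/7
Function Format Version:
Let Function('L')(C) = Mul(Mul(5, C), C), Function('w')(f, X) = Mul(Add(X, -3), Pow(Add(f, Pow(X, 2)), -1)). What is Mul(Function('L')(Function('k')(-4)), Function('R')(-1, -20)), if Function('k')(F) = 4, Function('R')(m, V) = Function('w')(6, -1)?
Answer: Rational(-320, 7) ≈ -45.714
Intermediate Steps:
Function('w')(f, X) = Mul(Pow(Add(f, Pow(X, 2)), -1), Add(-3, X)) (Function('w')(f, X) = Mul(Add(-3, X), Pow(Add(f, Pow(X, 2)), -1)) = Mul(Pow(Add(f, Pow(X, 2)), -1), Add(-3, X)))
Function('R')(m, V) = Rational(-4, 7) (Function('R')(m, V) = Mul(Pow(Add(6, Pow(-1, 2)), -1), Add(-3, -1)) = Mul(Pow(Add(6, 1), -1), -4) = Mul(Pow(7, -1), -4) = Mul(Rational(1, 7), -4) = Rational(-4, 7))
Function('L')(C) = Mul(5, Pow(C, 2))
Mul(Function('L')(Function('k')(-4)), Function('R')(-1, -20)) = Mul(Mul(5, Pow(4, 2)), Rational(-4, 7)) = Mul(Mul(5, 16), Rational(-4, 7)) = Mul(80, Rational(-4, 7)) = Rational(-320, 7)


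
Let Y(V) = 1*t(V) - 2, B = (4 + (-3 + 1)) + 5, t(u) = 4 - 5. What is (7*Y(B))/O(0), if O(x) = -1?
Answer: 21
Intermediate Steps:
t(u) = -1
B = 7 (B = (4 - 2) + 5 = 2 + 5 = 7)
Y(V) = -3 (Y(V) = 1*(-1) - 2 = -1 - 2 = -3)
(7*Y(B))/O(0) = (7*(-3))/(-1) = -21*(-1) = 21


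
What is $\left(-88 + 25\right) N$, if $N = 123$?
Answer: $-7749$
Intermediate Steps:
$\left(-88 + 25\right) N = \left(-88 + 25\right) 123 = \left(-63\right) 123 = -7749$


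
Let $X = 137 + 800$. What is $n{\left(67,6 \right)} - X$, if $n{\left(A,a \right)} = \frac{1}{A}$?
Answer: $- \frac{62778}{67} \approx -936.99$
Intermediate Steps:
$X = 937$
$n{\left(67,6 \right)} - X = \frac{1}{67} - 937 = - \frac{62778}{67}$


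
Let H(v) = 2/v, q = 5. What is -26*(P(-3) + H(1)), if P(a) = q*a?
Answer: 338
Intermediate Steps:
P(a) = 5*a
-26*(P(-3) + H(1)) = -26*(5*(-3) + 2/1) = -26*(-15 + 2*1) = -26*(-15 + 2) = -26*(-13) = 338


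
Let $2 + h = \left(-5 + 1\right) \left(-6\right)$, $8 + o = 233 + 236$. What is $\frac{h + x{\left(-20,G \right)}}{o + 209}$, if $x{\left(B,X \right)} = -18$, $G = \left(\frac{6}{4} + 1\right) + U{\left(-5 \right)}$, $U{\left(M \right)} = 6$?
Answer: $\frac{2}{335} \approx 0.0059702$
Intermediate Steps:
$G = \frac{17}{2}$ ($G = \left(\frac{6}{4} + 1\right) + 6 = \left(6 \cdot \frac{1}{4} + 1\right) + 6 = \left(\frac{3}{2} + 1\right) + 6 = \frac{5}{2} + 6 = \frac{17}{2} \approx 8.5$)
$o = 461$ ($o = -8 + \left(233 + 236\right) = -8 + 469 = 461$)
$h = 22$ ($h = -2 + \left(-5 + 1\right) \left(-6\right) = -2 - -24 = -2 + 24 = 22$)
$\frac{h + x{\left(-20,G \right)}}{o + 209} = \frac{22 - 18}{461 + 209} = \frac{4}{670} = 4 \cdot \frac{1}{670} = \frac{2}{335}$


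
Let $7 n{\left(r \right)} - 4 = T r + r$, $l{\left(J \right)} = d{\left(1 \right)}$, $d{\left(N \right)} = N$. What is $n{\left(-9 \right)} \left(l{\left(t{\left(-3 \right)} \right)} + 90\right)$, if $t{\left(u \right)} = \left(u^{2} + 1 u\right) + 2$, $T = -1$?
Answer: $52$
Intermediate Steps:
$t{\left(u \right)} = 2 + u + u^{2}$ ($t{\left(u \right)} = \left(u^{2} + u\right) + 2 = \left(u + u^{2}\right) + 2 = 2 + u + u^{2}$)
$l{\left(J \right)} = 1$
$n{\left(r \right)} = \frac{4}{7}$ ($n{\left(r \right)} = \frac{4}{7} + \frac{- r + r}{7} = \frac{4}{7} + \frac{1}{7} \cdot 0 = \frac{4}{7} + 0 = \frac{4}{7}$)
$n{\left(-9 \right)} \left(l{\left(t{\left(-3 \right)} \right)} + 90\right) = \frac{4 \left(1 + 90\right)}{7} = \frac{4}{7} \cdot 91 = 52$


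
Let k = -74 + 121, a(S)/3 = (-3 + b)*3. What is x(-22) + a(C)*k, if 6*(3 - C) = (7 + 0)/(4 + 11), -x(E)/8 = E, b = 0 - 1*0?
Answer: -1093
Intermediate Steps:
b = 0 (b = 0 + 0 = 0)
x(E) = -8*E
C = 263/90 (C = 3 - (7 + 0)/(6*(4 + 11)) = 3 - 7/(6*15) = 3 - 1/6*7/15 = 3 - 7/90 = 263/90 ≈ 2.9222)
a(S) = -27 (a(S) = 3*((-3 + 0)*3) = 3*(-3*3) = 3*(-9) = -27)
k = 47
x(-22) + a(C)*k = -8*(-22) - 27*47 = 176 - 1269 = -1093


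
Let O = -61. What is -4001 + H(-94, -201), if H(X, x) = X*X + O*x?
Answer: 17096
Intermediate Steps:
H(X, x) = X² - 61*x (H(X, x) = X*X - 61*x = X² - 61*x)
-4001 + H(-94, -201) = -4001 + ((-94)² - 61*(-201)) = -4001 + (8836 + 12261) = -4001 + 21097 = 17096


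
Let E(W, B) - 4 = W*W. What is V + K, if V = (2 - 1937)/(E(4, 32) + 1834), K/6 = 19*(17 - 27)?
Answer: -235055/206 ≈ -1141.0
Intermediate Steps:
E(W, B) = 4 + W**2 (E(W, B) = 4 + W*W = 4 + W**2)
K = -1140 (K = 6*(19*(17 - 27)) = 6*(19*(-10)) = 6*(-190) = -1140)
V = -215/206 (V = (2 - 1937)/((4 + 4**2) + 1834) = -1935/((4 + 16) + 1834) = -1935/(20 + 1834) = -1935/1854 = -1935*1/1854 = -215/206 ≈ -1.0437)
V + K = -215/206 - 1140 = -235055/206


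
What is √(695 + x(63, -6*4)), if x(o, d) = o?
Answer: √758 ≈ 27.532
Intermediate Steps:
√(695 + x(63, -6*4)) = √(695 + 63) = √758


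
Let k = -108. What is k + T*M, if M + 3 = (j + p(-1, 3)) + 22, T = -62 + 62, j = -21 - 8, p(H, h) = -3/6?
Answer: -108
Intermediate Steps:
p(H, h) = -1/2 (p(H, h) = -3*1/6 = -1/2)
j = -29
T = 0
M = -21/2 (M = -3 + ((-29 - 1/2) + 22) = -3 + (-59/2 + 22) = -3 - 15/2 = -21/2 ≈ -10.500)
k + T*M = -108 + 0*(-21/2) = -108 + 0 = -108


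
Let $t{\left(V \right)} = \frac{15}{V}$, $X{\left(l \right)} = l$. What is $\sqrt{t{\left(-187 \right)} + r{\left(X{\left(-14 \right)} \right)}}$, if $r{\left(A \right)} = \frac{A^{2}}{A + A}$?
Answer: $\frac{2 i \sqrt{61897}}{187} \approx 2.6609 i$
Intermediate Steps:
$r{\left(A \right)} = \frac{A}{2}$ ($r{\left(A \right)} = \frac{A^{2}}{2 A} = \frac{1}{2 A} A^{2} = \frac{A}{2}$)
$\sqrt{t{\left(-187 \right)} + r{\left(X{\left(-14 \right)} \right)}} = \sqrt{\frac{15}{-187} + \frac{1}{2} \left(-14\right)} = \sqrt{15 \left(- \frac{1}{187}\right) - 7} = \sqrt{- \frac{15}{187} - 7} = \sqrt{- \frac{1324}{187}} = \frac{2 i \sqrt{61897}}{187}$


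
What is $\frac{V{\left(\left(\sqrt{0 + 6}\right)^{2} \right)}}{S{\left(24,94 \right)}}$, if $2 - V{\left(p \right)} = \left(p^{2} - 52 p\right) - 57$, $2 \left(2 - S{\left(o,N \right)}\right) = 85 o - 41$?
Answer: $- \frac{134}{399} \approx -0.33584$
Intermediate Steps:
$S{\left(o,N \right)} = \frac{45}{2} - \frac{85 o}{2}$ ($S{\left(o,N \right)} = 2 - \frac{85 o - 41}{2} = 2 - \frac{-41 + 85 o}{2} = 2 - \left(- \frac{41}{2} + \frac{85 o}{2}\right) = \frac{45}{2} - \frac{85 o}{2}$)
$V{\left(p \right)} = 59 - p^{2} + 52 p$ ($V{\left(p \right)} = 2 - \left(\left(p^{2} - 52 p\right) - 57\right) = 2 - \left(-57 + p^{2} - 52 p\right) = 2 + \left(57 - p^{2} + 52 p\right) = 59 - p^{2} + 52 p$)
$\frac{V{\left(\left(\sqrt{0 + 6}\right)^{2} \right)}}{S{\left(24,94 \right)}} = \frac{59 - \left(\left(\sqrt{0 + 6}\right)^{2}\right)^{2} + 52 \left(\sqrt{0 + 6}\right)^{2}}{\frac{45}{2} - 1020} = \frac{59 - \left(\left(\sqrt{6}\right)^{2}\right)^{2} + 52 \left(\sqrt{6}\right)^{2}}{\frac{45}{2} - 1020} = \frac{59 - 6^{2} + 52 \cdot 6}{- \frac{1995}{2}} = \left(59 - 36 + 312\right) \left(- \frac{2}{1995}\right) = 335 \left(- \frac{2}{1995}\right) = - \frac{134}{399}$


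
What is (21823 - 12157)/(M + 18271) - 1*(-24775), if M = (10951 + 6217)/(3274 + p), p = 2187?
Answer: 824158787917/33265033 ≈ 24776.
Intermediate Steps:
M = 17168/5461 (M = (10951 + 6217)/(3274 + 2187) = 17168/5461 ≈ 3.1437)
(21823 - 12157)/(M + 18271) - 1*(-24775) = (21823 - 12157)/(17168/5461 + 18271) - 1*(-24775) = 9666/(99795099/5461) + 24775 = 9666*(5461/99795099) + 24775 = 17595342/33265033 + 24775 = 824158787917/33265033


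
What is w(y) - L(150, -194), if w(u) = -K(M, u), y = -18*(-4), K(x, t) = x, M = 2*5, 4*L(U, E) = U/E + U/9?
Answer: -16265/1164 ≈ -13.973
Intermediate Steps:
L(U, E) = U/36 + U/(4*E) (L(U, E) = (U/E + U/9)/4 = (U/9 + U/E)/4 = U/36 + U/(4*E))
M = 10
y = 72
w(u) = -10 (w(u) = -1*10 = -10)
w(y) - L(150, -194) = -10 - 150*(9 - 194)/(36*(-194)) = -10 - 150*(-1)*(-185)/(36*194) = -10 - 1*4625/1164 = -10 - 4625/1164 = -16265/1164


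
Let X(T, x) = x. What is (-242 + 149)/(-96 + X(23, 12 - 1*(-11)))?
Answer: 93/73 ≈ 1.2740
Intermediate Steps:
(-242 + 149)/(-96 + X(23, 12 - 1*(-11))) = (-242 + 149)/(-96 + (12 - 1*(-11))) = -93/(-96 + (12 + 11)) = -93/(-96 + 23) = -93/(-73) = -93*(-1/73) = 93/73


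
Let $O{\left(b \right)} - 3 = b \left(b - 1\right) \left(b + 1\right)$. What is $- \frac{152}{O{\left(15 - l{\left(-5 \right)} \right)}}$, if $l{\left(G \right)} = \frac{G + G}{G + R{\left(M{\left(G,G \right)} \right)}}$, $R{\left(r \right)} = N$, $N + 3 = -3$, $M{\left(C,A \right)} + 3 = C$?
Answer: $- \frac{202312}{3709113} \approx -0.054545$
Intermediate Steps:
$M{\left(C,A \right)} = -3 + C$
$N = -6$ ($N = -3 - 3 = -6$)
$R{\left(r \right)} = -6$
$l{\left(G \right)} = \frac{2 G}{-6 + G}$ ($l{\left(G \right)} = \frac{G + G}{G - 6} = \frac{2 G}{-6 + G}$)
$O{\left(b \right)} = 3 + b \left(1 + b\right) \left(-1 + b\right)$ ($O{\left(b \right)} = 3 + b \left(b - 1\right) \left(b + 1\right) = 3 + b \left(-1 + b\right) \left(1 + b\right) = 3 + b \left(1 + b\right) \left(-1 + b\right)$)
$- \frac{152}{O{\left(15 - l{\left(-5 \right)} \right)}} = - \frac{152}{3 + \left(15 - 2 \left(-5\right) \frac{1}{-6 - 5}\right)^{3} - \left(15 - 2 \left(-5\right) \frac{1}{-6 - 5}\right)} = - \frac{152}{3 + \left(15 - 2 \left(-5\right) \frac{1}{-11}\right)^{3} - \left(15 - 2 \left(-5\right) \frac{1}{-11}\right)} = - \frac{152}{3 + \left(15 - 2 \left(-5\right) \left(- \frac{1}{11}\right)\right)^{3} - \left(15 - 2 \left(-5\right) \left(- \frac{1}{11}\right)\right)} = - \frac{152}{3 + \left(15 - \frac{10}{11}\right)^{3} - \left(15 - \frac{10}{11}\right)} = - \frac{152}{3 + \left(\frac{155}{11}\right)^{3} - \frac{155}{11}} = - \frac{152}{3 + \frac{3723875}{1331} - \frac{155}{11}} = - \frac{152}{\frac{3709113}{1331}} = \left(-152\right) \frac{1331}{3709113} = - \frac{202312}{3709113}$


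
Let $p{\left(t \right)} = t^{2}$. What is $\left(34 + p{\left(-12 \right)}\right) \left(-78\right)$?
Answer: $-13884$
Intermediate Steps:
$\left(34 + p{\left(-12 \right)}\right) \left(-78\right) = \left(34 + \left(-12\right)^{2}\right) \left(-78\right) = \left(34 + 144\right) \left(-78\right) = 178 \left(-78\right) = -13884$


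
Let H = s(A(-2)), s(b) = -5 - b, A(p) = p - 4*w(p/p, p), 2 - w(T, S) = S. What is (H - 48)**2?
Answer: 1225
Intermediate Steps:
w(T, S) = 2 - S
A(p) = -8 + 5*p (A(p) = p - 4*(2 - p) = p + (-8 + 4*p) = -8 + 5*p)
H = 13 (H = -5 - (-8 + 5*(-2)) = -5 - (-8 - 10) = -5 - 1*(-18) = -5 + 18 = 13)
(H - 48)**2 = (13 - 48)**2 = (-35)**2 = 1225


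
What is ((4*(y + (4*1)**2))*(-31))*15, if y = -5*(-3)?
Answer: -57660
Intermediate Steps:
y = 15
((4*(y + (4*1)**2))*(-31))*15 = ((4*(15 + (4*1)**2))*(-31))*15 = ((4*(15 + 4**2))*(-31))*15 = ((4*(15 + 16))*(-31))*15 = ((4*31)*(-31))*15 = (124*(-31))*15 = -3844*15 = -57660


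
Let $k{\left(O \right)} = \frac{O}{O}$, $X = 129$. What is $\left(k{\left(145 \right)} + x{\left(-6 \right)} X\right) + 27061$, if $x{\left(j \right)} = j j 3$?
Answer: $40994$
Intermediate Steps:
$k{\left(O \right)} = 1$
$x{\left(j \right)} = 3 j^{2}$ ($x{\left(j \right)} = j^{2} \cdot 3 = 3 j^{2}$)
$\left(k{\left(145 \right)} + x{\left(-6 \right)} X\right) + 27061 = \left(1 + 3 \left(-6\right)^{2} \cdot 129\right) + 27061 = \left(1 + 3 \cdot 36 \cdot 129\right) + 27061 = \left(1 + 108 \cdot 129\right) + 27061 = \left(1 + 13932\right) + 27061 = 13933 + 27061 = 40994$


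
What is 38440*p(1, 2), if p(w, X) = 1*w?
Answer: 38440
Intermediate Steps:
p(w, X) = w
38440*p(1, 2) = 38440*1 = 38440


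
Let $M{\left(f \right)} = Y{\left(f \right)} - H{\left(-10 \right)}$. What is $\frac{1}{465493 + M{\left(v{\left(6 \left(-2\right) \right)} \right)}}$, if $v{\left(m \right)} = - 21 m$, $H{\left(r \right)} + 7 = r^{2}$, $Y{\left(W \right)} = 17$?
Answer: $\frac{1}{465417} \approx 2.1486 \cdot 10^{-6}$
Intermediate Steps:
$H{\left(r \right)} = -7 + r^{2}$
$M{\left(f \right)} = -76$ ($M{\left(f \right)} = 17 - \left(-7 + \left(-10\right)^{2}\right) = 17 - \left(-7 + 100\right) = 17 - 93 = -76$)
$\frac{1}{465493 + M{\left(v{\left(6 \left(-2\right) \right)} \right)}} = \frac{1}{465493 - 76} = \frac{1}{465417}$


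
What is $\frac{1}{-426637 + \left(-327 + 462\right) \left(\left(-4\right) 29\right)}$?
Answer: $- \frac{1}{442297} \approx -2.2609 \cdot 10^{-6}$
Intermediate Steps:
$\frac{1}{-426637 + \left(-327 + 462\right) \left(\left(-4\right) 29\right)} = \frac{1}{-426637 + 135 \left(-116\right)} = \frac{1}{-426637 - 15660} = \frac{1}{-442297} = - \frac{1}{442297}$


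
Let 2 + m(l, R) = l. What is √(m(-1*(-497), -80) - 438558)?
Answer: I*√438063 ≈ 661.86*I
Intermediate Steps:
m(l, R) = -2 + l
√(m(-1*(-497), -80) - 438558) = √((-2 - 1*(-497)) - 438558) = √((-2 + 497) - 438558) = √(495 - 438558) = √(-438063) = I*√438063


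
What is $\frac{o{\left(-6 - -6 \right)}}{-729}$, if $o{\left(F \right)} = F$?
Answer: $0$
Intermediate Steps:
$\frac{o{\left(-6 - -6 \right)}}{-729} = \frac{-6 - -6}{-729} = \left(-6 + 6\right) \left(- \frac{1}{729}\right) = 0 \left(- \frac{1}{729}\right) = 0$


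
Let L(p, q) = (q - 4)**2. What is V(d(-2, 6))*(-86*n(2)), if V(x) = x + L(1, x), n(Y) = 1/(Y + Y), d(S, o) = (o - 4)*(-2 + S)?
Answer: -2924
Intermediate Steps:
d(S, o) = (-4 + o)*(-2 + S)
n(Y) = 1/(2*Y)
L(p, q) = (-4 + q)**2
V(x) = x + (-4 + x)**2
V(d(-2, 6))*(-86*n(2)) = ((8 - 4*(-2) - 2*6 - 2*6) + (-4 + (8 - 4*(-2) - 2*6 - 2*6))**2)*(-43/2) = ((8 + 8 - 12 - 12) + (-4 + (8 + 8 - 12 - 12))**2)*(-43/2) = (-8 + (-4 - 8)**2)*(-86*1/4) = (-8 + (-12)**2)*(-43/2) = (-8 + 144)*(-43/2) = 136*(-43/2) = -2924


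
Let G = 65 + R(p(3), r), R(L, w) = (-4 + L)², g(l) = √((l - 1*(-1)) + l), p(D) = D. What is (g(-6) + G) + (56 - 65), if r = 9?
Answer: 57 + I*√11 ≈ 57.0 + 3.3166*I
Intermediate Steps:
g(l) = √(1 + 2*l) (g(l) = √((l + 1) + l) = √((1 + l) + l) = √(1 + 2*l))
G = 66 (G = 65 + (-4 + 3)² = 65 + (-1)² = 65 + 1 = 66)
(g(-6) + G) + (56 - 65) = (√(1 + 2*(-6)) + 66) + (56 - 65) = (√(1 - 12) + 66) - 9 = (√(-11) + 66) - 9 = (I*√11 + 66) - 9 = (66 + I*√11) - 9 = 57 + I*√11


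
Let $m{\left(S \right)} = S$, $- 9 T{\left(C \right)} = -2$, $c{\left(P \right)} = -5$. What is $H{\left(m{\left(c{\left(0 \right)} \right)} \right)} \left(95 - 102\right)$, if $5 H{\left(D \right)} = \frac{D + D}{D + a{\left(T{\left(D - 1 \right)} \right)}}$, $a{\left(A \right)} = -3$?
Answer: $- \frac{7}{4} \approx -1.75$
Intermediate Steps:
$T{\left(C \right)} = \frac{2}{9}$ ($T{\left(C \right)} = \left(- \frac{1}{9}\right) \left(-2\right) = \frac{2}{9}$)
$H{\left(D \right)} = \frac{2 D}{5 \left(-3 + D\right)}$ ($H{\left(D \right)} = \frac{\left(D + D\right) \frac{1}{D - 3}}{5} = \frac{2 D \frac{1}{-3 + D}}{5} = \frac{2 D}{5 \left(-3 + D\right)}$)
$H{\left(m{\left(c{\left(0 \right)} \right)} \right)} \left(95 - 102\right) = \frac{2}{5} \left(-5\right) \frac{1}{-3 - 5} \left(95 - 102\right) = \frac{2}{5} \left(-5\right) \frac{1}{-8} \left(-7\right) = \frac{2}{5} \left(-5\right) \left(- \frac{1}{8}\right) \left(-7\right) = \frac{1}{4} \left(-7\right) = - \frac{7}{4}$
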